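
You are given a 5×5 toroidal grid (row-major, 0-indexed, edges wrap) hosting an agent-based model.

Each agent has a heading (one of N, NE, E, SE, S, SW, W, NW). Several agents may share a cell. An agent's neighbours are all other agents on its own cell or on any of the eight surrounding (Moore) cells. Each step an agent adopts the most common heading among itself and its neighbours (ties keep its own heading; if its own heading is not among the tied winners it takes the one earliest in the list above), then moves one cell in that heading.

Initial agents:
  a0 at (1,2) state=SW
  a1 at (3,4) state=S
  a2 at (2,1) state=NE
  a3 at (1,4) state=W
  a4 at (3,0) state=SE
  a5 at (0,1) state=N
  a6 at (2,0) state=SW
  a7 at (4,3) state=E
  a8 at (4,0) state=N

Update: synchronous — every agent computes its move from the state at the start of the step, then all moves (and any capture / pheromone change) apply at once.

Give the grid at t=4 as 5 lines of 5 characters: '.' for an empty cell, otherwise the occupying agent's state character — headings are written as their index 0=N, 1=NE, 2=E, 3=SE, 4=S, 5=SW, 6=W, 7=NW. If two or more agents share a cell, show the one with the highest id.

t=1: a0@(2,1):SW a1@(4,4):S a2@(3,0):SW a3@(1,3):W a4@(4,1):SE a5@(4,1):N a6@(3,4):SW a7@(4,4):E a8@(3,0):N
t=2: a0@(3,0):SW a1@(0,3):SW a2@(4,4):SW a3@(1,2):W a4@(3,1):N a5@(3,1):N a6@(4,3):SW a7@(0,3):SW a8@(4,4):SW
t=3: a0@(4,4):SW a1@(1,2):SW a2@(0,3):SW a3@(2,1):SW a4@(2,1):N a5@(2,1):N a6@(0,2):SW a7@(1,2):SW a8@(0,3):SW
t=4: a0@(0,3):SW a1@(2,1):SW a2@(1,2):SW a3@(3,0):SW a4@(3,0):SW a5@(3,0):SW a6@(1,1):SW a7@(2,1):SW a8@(1,2):SW

...5.
.55..
.5...
5....
.....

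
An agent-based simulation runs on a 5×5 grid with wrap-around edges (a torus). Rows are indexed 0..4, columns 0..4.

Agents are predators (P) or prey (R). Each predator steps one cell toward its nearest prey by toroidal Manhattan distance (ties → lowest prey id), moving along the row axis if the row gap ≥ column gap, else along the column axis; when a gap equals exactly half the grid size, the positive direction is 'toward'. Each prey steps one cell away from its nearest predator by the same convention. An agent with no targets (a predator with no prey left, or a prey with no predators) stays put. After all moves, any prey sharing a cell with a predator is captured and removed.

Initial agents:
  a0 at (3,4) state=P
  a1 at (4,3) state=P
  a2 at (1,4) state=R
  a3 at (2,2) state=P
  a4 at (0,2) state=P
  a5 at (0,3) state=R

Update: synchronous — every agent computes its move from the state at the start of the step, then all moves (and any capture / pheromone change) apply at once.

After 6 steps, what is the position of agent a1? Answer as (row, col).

t=1: a0@(2,4):P a1@(0,3):P a2@(0,4):R a3@(2,3):P a4@(0,3):P a5@(1,3):R
t=2: a0@(1,4):P a1@(0,4):P a2@(0,0):R a3@(1,3):P a4@(0,4):P a5@(2,3):R
t=3: a0@(0,4):P a1@(0,0):P a2@(0,1):R a3@(2,3):P a4@(0,0):P a5@(3,3):R
t=4: a0@(0,0):P a1@(0,1):P a2@(0,2):R a3@(3,3):P a4@(0,1):P a5@(4,3):R
t=5: a0@(0,1):P a1@(0,2):P a2@(0,3):R a3@(4,3):P a4@(0,2):P a5@(0,3):R
t=6: a0@(0,2):P a1@(0,3):P a2@(0,4):R a3@(0,3):P a4@(0,3):P a5@(0,4):R

(0, 3)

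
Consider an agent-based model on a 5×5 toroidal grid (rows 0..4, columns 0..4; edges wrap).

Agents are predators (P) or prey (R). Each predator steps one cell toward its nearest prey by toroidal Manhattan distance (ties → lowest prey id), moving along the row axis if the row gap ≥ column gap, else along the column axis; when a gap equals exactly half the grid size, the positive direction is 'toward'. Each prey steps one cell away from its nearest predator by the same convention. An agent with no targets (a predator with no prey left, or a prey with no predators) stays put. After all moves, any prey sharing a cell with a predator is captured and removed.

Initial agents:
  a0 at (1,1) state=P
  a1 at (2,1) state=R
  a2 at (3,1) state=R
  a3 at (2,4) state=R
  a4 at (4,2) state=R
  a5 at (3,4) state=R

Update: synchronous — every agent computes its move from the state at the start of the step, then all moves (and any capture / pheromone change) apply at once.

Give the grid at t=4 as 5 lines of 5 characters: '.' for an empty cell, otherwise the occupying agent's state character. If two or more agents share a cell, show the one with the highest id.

.P...
.RRR.
.R..R
.....
.....

t=1: a0@(2,1):P a1@(3,1):R a2@(4,1):R a3@(2,3):R a4@(3,2):R a5@(4,4):R
t=2: a0@(3,1):P a1@(4,1):R a2@(0,1):R a3@(2,4):R a4@(4,2):R a5@(0,4):R
t=3: a0@(4,1):P a1@(0,1):R a2@(1,1):R a3@(2,3):R a4@(0,2):R a5@(1,4):R
t=4: a0@(0,1):P a1@(1,1):R a2@(2,1):R a3@(1,3):R a4@(1,2):R a5@(2,4):R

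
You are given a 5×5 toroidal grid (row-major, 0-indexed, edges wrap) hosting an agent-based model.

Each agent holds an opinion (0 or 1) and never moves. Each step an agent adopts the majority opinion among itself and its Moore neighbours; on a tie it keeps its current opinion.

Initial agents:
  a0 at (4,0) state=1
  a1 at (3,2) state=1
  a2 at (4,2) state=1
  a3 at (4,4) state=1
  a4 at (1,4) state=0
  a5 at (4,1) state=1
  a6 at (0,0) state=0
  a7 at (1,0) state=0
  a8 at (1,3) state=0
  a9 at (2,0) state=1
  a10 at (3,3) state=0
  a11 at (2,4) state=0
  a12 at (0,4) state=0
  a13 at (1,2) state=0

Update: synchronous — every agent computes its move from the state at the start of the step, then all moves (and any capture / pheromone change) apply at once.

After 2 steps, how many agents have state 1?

4

t=1: a0@(4,0):1 a1@(3,2):1 a2@(4,2):1 a3@(4,4):0 a4@(1,4):0 a5@(4,1):1 a6@(0,0):0 a7@(1,0):0 a8@(1,3):0 a9@(2,0):0 a10@(3,3):1 a11@(2,4):0 a12@(0,4):0 a13@(1,2):0
t=2: a0@(4,0):0 a1@(3,2):1 a2@(4,2):1 a3@(4,4):0 a4@(1,4):0 a5@(4,1):1 a6@(0,0):0 a7@(1,0):0 a8@(1,3):0 a9@(2,0):0 a10@(3,3):1 a11@(2,4):0 a12@(0,4):0 a13@(1,2):0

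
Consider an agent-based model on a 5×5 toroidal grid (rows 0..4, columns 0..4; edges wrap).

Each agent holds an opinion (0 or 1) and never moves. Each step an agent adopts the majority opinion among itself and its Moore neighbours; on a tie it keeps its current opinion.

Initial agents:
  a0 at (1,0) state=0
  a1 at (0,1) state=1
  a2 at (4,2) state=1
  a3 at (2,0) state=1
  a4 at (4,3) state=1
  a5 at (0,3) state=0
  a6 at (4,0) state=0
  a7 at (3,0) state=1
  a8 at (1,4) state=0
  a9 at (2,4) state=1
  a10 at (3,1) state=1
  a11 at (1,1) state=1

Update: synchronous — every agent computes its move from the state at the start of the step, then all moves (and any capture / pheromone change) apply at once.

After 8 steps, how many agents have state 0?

0

t=1: a0@(1,0):1 a1@(0,1):1 a2@(4,2):1 a3@(2,0):1 a4@(4,3):1 a5@(0,3):0 a6@(4,0):1 a7@(3,0):1 a8@(1,4):0 a9@(2,4):1 a10@(3,1):1 a11@(1,1):1
t=2: a0@(1,0):1 a1@(0,1):1 a2@(4,2):1 a3@(2,0):1 a4@(4,3):1 a5@(0,3):0 a6@(4,0):1 a7@(3,0):1 a8@(1,4):1 a9@(2,4):1 a10@(3,1):1 a11@(1,1):1
t=3: a0@(1,0):1 a1@(0,1):1 a2@(4,2):1 a3@(2,0):1 a4@(4,3):1 a5@(0,3):1 a6@(4,0):1 a7@(3,0):1 a8@(1,4):1 a9@(2,4):1 a10@(3,1):1 a11@(1,1):1
t=4: (unchanged — steady state)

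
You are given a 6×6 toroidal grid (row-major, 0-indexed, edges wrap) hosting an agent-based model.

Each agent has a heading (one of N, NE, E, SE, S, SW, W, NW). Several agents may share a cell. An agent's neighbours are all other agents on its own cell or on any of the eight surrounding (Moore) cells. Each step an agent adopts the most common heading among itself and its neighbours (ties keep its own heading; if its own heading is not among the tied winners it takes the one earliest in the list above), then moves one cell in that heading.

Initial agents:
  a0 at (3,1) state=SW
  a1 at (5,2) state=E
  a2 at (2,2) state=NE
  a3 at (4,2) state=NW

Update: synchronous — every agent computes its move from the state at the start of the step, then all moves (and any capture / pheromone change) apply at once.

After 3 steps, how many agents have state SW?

t=1: a0@(4,0):SW a1@(5,3):E a2@(1,3):NE a3@(3,1):NW
t=2: a0@(5,5):SW a1@(5,4):E a2@(0,4):NE a3@(2,0):NW
t=3: a0@(0,4):SW a1@(5,5):E a2@(5,5):NE a3@(1,5):NW

1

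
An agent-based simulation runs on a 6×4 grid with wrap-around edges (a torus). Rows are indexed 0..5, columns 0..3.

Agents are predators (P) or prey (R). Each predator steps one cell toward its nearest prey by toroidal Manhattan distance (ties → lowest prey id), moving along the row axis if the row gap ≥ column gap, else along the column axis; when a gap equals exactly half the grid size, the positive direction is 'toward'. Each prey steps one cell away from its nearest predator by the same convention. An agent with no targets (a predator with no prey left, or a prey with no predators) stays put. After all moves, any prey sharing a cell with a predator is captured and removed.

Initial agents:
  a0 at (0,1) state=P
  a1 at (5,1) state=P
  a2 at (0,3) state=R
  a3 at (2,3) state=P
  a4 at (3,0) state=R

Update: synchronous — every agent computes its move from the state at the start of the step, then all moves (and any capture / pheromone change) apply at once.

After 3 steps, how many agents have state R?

0

t=1: a0@(0,2):P a1@(5,2):P a3@(1,3):P a4@(4,0):R
t=2: a0@(5,2):P a1@(5,3):P a3@(2,3):P a4@(4,3):R
t=3: a0@(4,2):P a1@(4,3):P a3@(3,3):P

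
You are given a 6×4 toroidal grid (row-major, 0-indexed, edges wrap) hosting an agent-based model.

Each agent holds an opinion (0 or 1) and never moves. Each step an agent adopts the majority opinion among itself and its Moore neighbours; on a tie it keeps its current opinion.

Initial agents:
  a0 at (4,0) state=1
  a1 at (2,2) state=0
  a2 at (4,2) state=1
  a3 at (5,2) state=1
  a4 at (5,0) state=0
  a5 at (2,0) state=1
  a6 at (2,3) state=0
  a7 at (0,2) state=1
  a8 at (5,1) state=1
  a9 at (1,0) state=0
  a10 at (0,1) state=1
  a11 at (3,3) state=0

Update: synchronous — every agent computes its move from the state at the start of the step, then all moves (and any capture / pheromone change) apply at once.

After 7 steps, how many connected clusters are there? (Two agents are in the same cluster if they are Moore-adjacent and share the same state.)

2

t=1: a0@(4,0):1 a1@(2,2):0 a2@(4,2):1 a3@(5,2):1 a4@(5,0):1 a5@(2,0):0 a6@(2,3):0 a7@(0,2):1 a8@(5,1):1 a9@(1,0):0 a10@(0,1):1 a11@(3,3):0
t=2: (unchanged — steady state)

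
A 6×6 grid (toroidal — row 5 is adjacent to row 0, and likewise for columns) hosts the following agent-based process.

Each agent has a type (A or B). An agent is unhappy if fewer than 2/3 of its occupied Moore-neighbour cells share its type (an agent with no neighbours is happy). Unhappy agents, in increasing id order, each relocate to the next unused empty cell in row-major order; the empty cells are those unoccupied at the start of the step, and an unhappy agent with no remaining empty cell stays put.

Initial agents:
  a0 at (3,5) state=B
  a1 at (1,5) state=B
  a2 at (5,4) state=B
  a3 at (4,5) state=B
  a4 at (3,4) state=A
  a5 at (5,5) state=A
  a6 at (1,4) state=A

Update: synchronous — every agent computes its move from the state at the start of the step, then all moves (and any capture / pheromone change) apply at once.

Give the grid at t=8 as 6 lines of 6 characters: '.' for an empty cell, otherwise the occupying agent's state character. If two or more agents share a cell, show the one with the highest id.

.BBA.A
.BB.A.
......
......
......
......

t=1: a0@(0,0):B a1@(0,1):B a2@(0,2):B a3@(0,3):B a4@(0,4):A a5@(0,5):A a6@(1,0):A
t=2: a0@(1,1):B a1@(0,1):B a2@(0,2):B a3@(1,2):B a4@(1,3):A a5@(0,5):A a6@(1,4):A
t=3: a0@(1,1):B a1@(0,1):B a2@(0,2):B a3@(1,2):B a4@(0,0):A a5@(0,5):A a6@(1,4):A
t=4: a0@(1,1):B a1@(0,1):B a2@(0,2):B a3@(1,2):B a4@(0,3):A a5@(0,5):A a6@(1,4):A
t=5: a0@(1,1):B a1@(0,1):B a2@(0,2):B a3@(1,2):B a4@(0,0):A a5@(0,5):A a6@(1,4):A
t=6: a0@(1,1):B a1@(0,1):B a2@(0,2):B a3@(1,2):B a4@(0,3):A a5@(0,5):A a6@(1,4):A
t=7: a0@(1,1):B a1@(0,1):B a2@(0,2):B a3@(1,2):B a4@(0,0):A a5@(0,5):A a6@(1,4):A
t=8: a0@(1,1):B a1@(0,1):B a2@(0,2):B a3@(1,2):B a4@(0,3):A a5@(0,5):A a6@(1,4):A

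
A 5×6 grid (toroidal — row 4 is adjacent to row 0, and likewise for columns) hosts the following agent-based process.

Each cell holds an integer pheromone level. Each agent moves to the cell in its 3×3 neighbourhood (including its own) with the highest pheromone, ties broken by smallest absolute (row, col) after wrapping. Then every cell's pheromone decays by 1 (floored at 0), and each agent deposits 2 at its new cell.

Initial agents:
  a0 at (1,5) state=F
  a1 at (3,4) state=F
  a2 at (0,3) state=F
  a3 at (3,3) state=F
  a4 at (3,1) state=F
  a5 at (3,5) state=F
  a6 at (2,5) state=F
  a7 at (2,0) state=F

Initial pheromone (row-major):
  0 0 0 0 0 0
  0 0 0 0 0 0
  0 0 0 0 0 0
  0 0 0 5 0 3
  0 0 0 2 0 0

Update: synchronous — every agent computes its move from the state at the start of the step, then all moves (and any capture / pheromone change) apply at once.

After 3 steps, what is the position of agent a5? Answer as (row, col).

(3, 5)

t=1: a0@(0,0) a1@(3,3) a2@(4,3) a3@(3,3) a4@(2,0) a5@(3,5) a6@(3,5) a7@(3,5) | pheromone: 2 0 0 0 0 0 / 0 0 0 0 0 0 / 2 0 0 0 0 0 / 0 0 0 8 0 8 / 0 0 0 3 0 0
t=2: a0@(0,0) a1@(3,3) a2@(3,3) a3@(3,3) a4@(3,5) a5@(3,5) a6@(3,5) a7@(3,5) | pheromone: 3 0 0 0 0 0 / 0 0 0 0 0 0 / 1 0 0 0 0 0 / 0 0 0 13 0 15 / 0 0 0 2 0 0
t=3: a0@(0,0) a1@(3,3) a2@(3,3) a3@(3,3) a4@(3,5) a5@(3,5) a6@(3,5) a7@(3,5) | pheromone: 4 0 0 0 0 0 / 0 0 0 0 0 0 / 0 0 0 0 0 0 / 0 0 0 18 0 22 / 0 0 0 1 0 0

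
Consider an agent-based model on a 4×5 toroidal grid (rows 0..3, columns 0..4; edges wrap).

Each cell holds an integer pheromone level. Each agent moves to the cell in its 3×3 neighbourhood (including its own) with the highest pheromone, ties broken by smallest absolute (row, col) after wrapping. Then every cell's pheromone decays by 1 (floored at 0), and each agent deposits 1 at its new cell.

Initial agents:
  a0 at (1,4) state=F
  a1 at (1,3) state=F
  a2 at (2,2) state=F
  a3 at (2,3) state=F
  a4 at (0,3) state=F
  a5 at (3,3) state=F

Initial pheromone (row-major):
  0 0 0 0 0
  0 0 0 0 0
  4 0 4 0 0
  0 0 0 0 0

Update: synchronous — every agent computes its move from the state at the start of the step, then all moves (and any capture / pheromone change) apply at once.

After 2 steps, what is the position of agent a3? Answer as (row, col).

(2, 2)

t=1: a0@(2,0) a1@(2,2) a2@(2,2) a3@(2,2) a4@(0,2) a5@(2,2) | pheromone: 0 0 1 0 0 / 0 0 0 0 0 / 4 0 7 0 0 / 0 0 0 0 0
t=2: a0@(2,0) a1@(2,2) a2@(2,2) a3@(2,2) a4@(0,2) a5@(2,2) | pheromone: 0 0 1 0 0 / 0 0 0 0 0 / 4 0 10 0 0 / 0 0 0 0 0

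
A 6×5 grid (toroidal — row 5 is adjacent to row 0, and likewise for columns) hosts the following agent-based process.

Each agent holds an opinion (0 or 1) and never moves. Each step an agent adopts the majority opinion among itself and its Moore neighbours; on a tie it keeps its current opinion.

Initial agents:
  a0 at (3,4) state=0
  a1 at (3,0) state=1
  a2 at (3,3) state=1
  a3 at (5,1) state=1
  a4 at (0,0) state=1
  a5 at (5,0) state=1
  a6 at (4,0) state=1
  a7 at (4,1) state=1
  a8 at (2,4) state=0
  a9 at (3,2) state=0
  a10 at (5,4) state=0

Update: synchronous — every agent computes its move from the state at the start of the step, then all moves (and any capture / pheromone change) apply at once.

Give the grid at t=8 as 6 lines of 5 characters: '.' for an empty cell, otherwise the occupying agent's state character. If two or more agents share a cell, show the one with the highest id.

1....
.....
....0
1.101
11...
11..1

t=1: a0@(3,4):1 a1@(3,0):1 a2@(3,3):0 a3@(5,1):1 a4@(0,0):1 a5@(5,0):1 a6@(4,0):1 a7@(4,1):1 a8@(2,4):0 a9@(3,2):1 a10@(5,4):1
t=2: (unchanged — steady state)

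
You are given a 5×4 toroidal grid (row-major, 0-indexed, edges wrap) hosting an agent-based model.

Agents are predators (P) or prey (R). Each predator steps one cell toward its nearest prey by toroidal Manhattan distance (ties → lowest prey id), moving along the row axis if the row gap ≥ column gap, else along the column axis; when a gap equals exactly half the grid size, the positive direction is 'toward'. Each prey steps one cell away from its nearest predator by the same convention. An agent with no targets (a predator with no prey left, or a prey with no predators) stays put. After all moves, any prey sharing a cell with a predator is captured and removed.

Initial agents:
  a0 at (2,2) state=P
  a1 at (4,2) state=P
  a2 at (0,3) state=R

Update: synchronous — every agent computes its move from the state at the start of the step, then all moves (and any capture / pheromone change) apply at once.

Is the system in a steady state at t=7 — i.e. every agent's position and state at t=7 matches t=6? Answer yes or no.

t=1: a0@(1,2):P a1@(0,2):P a2@(1,3):R
t=2: a0@(1,3):P a1@(1,2):P a2@(1,0):R
t=3: a0@(1,0):P a1@(1,3):P a2@(1,1):R
t=4: a0@(1,1):P a1@(1,0):P a2@(1,2):R
t=5: a0@(1,2):P a1@(1,1):P a2@(1,3):R
t=6: a0@(1,3):P a1@(1,2):P a2@(1,0):R
t=7: a0@(1,0):P a1@(1,3):P a2@(1,1):R

no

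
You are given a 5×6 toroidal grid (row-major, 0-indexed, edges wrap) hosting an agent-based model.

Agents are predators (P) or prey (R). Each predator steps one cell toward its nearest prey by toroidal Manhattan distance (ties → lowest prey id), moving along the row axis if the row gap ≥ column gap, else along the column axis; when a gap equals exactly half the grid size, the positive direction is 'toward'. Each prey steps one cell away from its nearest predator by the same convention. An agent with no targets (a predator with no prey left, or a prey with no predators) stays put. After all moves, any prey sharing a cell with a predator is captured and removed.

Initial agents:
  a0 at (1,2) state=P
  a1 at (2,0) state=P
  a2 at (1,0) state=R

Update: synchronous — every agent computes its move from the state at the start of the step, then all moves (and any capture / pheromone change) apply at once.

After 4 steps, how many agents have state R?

t=1: a0@(1,1):P a1@(1,0):P a2@(0,0):R
t=2: a0@(0,1):P a1@(0,0):P a2@(4,0):R
t=3: a0@(4,1):P a1@(4,0):P a2@(3,0):R
t=4: a0@(3,1):P a1@(3,0):P a2@(2,0):R

1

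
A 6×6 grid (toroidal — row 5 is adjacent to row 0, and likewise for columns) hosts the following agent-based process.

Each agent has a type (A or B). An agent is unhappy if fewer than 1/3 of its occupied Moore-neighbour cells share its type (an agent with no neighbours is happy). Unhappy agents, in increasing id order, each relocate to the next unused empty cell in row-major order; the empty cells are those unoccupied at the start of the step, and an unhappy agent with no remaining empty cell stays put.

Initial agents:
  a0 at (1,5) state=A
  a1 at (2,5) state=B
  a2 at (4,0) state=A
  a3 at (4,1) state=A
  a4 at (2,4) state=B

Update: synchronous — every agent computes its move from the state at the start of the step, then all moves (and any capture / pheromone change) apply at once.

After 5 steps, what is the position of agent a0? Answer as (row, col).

(0, 0)

t=1: a0@(0,0):A a1@(2,5):B a2@(4,0):A a3@(4,1):A a4@(2,4):B
t=2: (unchanged — steady state)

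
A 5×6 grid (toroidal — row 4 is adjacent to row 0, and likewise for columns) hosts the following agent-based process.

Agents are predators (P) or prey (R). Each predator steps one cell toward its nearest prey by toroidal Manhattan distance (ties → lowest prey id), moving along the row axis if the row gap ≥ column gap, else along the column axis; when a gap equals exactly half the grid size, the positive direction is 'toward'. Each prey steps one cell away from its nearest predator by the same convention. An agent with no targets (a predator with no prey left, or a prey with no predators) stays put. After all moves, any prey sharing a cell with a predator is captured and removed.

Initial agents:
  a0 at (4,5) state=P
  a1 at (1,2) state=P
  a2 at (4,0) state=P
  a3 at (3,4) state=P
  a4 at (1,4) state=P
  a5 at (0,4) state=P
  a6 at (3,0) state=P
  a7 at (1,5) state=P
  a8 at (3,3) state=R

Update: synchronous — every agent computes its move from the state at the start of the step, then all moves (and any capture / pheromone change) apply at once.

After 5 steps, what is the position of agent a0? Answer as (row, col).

t=1: a0@(4,4):P a1@(2,2):P a2@(4,1):P a3@(3,3):P a4@(2,4):P a5@(4,4):P a6@(3,1):P a7@(2,5):P a8@(3,2):R
t=2: a0@(4,3):P a1@(3,2):P a2@(3,1):P a3@(3,2):P a4@(2,3):P a5@(4,3):P a6@(3,2):P a7@(2,0):P a8@(4,2):R
t=3: a0@(4,2):P a1@(4,2):P a2@(4,1):P a3@(4,2):P a4@(3,3):P a5@(4,2):P a6@(4,2):P a7@(3,0):P
t=4: (unchanged — steady state)

(4, 2)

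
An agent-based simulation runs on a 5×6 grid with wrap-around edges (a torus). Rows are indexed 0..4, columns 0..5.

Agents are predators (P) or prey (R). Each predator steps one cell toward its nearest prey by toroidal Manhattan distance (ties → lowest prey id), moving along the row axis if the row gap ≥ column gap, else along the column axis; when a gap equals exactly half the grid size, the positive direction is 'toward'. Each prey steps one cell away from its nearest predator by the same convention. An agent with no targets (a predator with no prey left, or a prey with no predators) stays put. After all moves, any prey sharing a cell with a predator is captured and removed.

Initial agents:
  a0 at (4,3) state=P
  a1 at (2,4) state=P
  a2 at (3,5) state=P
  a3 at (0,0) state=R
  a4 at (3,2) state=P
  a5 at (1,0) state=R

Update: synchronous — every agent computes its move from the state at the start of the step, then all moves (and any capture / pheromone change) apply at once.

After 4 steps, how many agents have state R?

t=1: a0@(4,4):P a1@(2,5):P a2@(4,5):P a3@(1,0):R a4@(4,2):P a5@(1,1):R
t=2: a0@(0,4):P a1@(1,5):P a2@(0,5):P a3@(0,0):R a4@(0,2):P a5@(1,2):R
t=3: a0@(0,5):P a1@(0,5):P a2@(0,0):P a3@(0,1):R a4@(1,2):P a5@(2,2):R
t=4: a0@(0,0):P a1@(0,0):P a2@(0,1):P a3@(0,2):R a4@(2,2):P a5@(3,2):R

2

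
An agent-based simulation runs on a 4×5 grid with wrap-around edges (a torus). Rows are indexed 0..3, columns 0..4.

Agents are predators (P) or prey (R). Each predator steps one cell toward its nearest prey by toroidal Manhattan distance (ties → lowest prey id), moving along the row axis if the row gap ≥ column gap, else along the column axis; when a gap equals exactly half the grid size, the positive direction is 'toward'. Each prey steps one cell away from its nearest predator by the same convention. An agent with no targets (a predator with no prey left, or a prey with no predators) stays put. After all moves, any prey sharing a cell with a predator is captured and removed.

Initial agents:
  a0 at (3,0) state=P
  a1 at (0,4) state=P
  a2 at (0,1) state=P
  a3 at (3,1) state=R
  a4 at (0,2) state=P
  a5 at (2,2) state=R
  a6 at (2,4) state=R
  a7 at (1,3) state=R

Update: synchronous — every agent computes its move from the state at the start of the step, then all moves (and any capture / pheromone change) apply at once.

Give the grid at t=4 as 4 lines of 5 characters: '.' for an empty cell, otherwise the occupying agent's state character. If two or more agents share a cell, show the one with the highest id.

t=1: a0@(3,1):P a1@(1,4):P a2@(3,1):P a4@(3,2):P a5@(1,2):R a7@(2,3):R
t=2: a0@(0,1):P a1@(1,3):P a2@(0,1):P a4@(0,2):P a5@(1,1):R a7@(3,3):R
t=3: a0@(1,1):P a1@(1,2):P a2@(1,1):P a4@(1,2):P a5@(2,1):R a7@(2,3):R
t=4: a0@(2,1):P a1@(2,2):P a2@(2,1):P a4@(2,2):P a5@(3,1):R a7@(3,3):R

.....
.....
.PP..
.R.R.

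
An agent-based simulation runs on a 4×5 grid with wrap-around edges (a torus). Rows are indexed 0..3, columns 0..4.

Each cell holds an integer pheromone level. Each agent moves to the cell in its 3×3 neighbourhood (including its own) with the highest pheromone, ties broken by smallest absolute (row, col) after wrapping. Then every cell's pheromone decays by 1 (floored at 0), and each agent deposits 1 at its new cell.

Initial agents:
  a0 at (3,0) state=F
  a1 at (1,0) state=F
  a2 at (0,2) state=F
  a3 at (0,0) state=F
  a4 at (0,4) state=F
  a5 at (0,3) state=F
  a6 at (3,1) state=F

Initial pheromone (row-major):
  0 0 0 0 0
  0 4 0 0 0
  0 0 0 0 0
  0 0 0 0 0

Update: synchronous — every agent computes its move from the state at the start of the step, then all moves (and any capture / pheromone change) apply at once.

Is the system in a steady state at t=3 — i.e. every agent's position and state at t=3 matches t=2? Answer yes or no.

t=1: a0@(0,0) a1@(1,1) a2@(1,1) a3@(1,1) a4@(0,0) a5@(0,2) a6@(0,0) | pheromone: 3 0 1 0 0 / 0 6 0 0 0 / 0 0 0 0 0 / 0 0 0 0 0
t=2: a0@(1,1) a1@(1,1) a2@(1,1) a3@(1,1) a4@(1,1) a5@(1,1) a6@(1,1) | pheromone: 2 0 0 0 0 / 0 12 0 0 0 / 0 0 0 0 0 / 0 0 0 0 0
t=3: a0@(1,1) a1@(1,1) a2@(1,1) a3@(1,1) a4@(1,1) a5@(1,1) a6@(1,1) | pheromone: 1 0 0 0 0 / 0 18 0 0 0 / 0 0 0 0 0 / 0 0 0 0 0

yes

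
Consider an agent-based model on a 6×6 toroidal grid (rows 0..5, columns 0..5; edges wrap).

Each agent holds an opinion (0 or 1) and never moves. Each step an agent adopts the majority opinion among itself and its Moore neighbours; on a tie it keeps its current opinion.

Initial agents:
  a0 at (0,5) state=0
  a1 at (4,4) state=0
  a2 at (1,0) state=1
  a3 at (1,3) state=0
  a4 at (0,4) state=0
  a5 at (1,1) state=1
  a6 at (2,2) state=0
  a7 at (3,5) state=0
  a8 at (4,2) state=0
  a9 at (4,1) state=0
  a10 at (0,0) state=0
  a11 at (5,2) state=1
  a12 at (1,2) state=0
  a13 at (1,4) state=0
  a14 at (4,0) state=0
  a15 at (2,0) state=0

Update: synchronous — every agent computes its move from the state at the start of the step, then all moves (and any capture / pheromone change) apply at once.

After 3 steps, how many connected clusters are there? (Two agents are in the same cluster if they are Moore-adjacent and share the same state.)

t=1: a0@(0,5):0 a1@(4,4):0 a2@(1,0):0 a3@(1,3):0 a4@(0,4):0 a5@(1,1):0 a6@(2,2):0 a7@(3,5):0 a8@(4,2):0 a9@(4,1):0 a10@(0,0):0 a11@(5,2):0 a12@(1,2):0 a13@(1,4):0 a14@(4,0):0 a15@(2,0):0
t=2: (unchanged — steady state)

1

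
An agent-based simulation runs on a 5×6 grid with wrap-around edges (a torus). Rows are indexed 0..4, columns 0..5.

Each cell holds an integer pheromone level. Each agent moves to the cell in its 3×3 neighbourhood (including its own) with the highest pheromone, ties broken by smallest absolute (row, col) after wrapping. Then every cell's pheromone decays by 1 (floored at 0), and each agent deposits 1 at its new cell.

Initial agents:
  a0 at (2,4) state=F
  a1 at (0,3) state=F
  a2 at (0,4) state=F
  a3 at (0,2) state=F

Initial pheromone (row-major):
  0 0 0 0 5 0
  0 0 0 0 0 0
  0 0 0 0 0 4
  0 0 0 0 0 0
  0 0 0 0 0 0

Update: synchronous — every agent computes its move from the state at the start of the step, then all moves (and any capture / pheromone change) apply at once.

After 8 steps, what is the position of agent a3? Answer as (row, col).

t=1: a0@(2,5) a1@(0,4) a2@(0,4) a3@(0,1) | pheromone: 0 1 0 0 6 0 / 0 0 0 0 0 0 / 0 0 0 0 0 4 / 0 0 0 0 0 0 / 0 0 0 0 0 0
t=2: a0@(2,5) a1@(0,4) a2@(0,4) a3@(0,1) | pheromone: 0 1 0 0 7 0 / 0 0 0 0 0 0 / 0 0 0 0 0 4 / 0 0 0 0 0 0 / 0 0 0 0 0 0
t=3: a0@(2,5) a1@(0,4) a2@(0,4) a3@(0,1) | pheromone: 0 1 0 0 8 0 / 0 0 0 0 0 0 / 0 0 0 0 0 4 / 0 0 0 0 0 0 / 0 0 0 0 0 0
t=4: a0@(2,5) a1@(0,4) a2@(0,4) a3@(0,1) | pheromone: 0 1 0 0 9 0 / 0 0 0 0 0 0 / 0 0 0 0 0 4 / 0 0 0 0 0 0 / 0 0 0 0 0 0
t=5: a0@(2,5) a1@(0,4) a2@(0,4) a3@(0,1) | pheromone: 0 1 0 0 10 0 / 0 0 0 0 0 0 / 0 0 0 0 0 4 / 0 0 0 0 0 0 / 0 0 0 0 0 0
t=6: a0@(2,5) a1@(0,4) a2@(0,4) a3@(0,1) | pheromone: 0 1 0 0 11 0 / 0 0 0 0 0 0 / 0 0 0 0 0 4 / 0 0 0 0 0 0 / 0 0 0 0 0 0
t=7: a0@(2,5) a1@(0,4) a2@(0,4) a3@(0,1) | pheromone: 0 1 0 0 12 0 / 0 0 0 0 0 0 / 0 0 0 0 0 4 / 0 0 0 0 0 0 / 0 0 0 0 0 0
t=8: a0@(2,5) a1@(0,4) a2@(0,4) a3@(0,1) | pheromone: 0 1 0 0 13 0 / 0 0 0 0 0 0 / 0 0 0 0 0 4 / 0 0 0 0 0 0 / 0 0 0 0 0 0

(0, 1)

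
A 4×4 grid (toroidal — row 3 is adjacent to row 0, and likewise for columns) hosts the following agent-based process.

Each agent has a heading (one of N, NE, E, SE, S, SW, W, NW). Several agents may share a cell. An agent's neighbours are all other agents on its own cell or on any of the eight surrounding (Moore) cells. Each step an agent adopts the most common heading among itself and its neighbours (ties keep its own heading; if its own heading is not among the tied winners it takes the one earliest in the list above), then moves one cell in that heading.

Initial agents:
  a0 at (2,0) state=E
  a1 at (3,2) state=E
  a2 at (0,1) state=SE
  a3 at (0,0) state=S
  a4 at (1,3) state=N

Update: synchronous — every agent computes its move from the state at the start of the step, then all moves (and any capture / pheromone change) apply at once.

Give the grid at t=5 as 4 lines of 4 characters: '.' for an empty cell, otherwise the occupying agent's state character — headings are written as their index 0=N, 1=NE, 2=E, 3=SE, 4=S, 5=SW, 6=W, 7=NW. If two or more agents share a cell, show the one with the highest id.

....
....
.22.
..22

t=1: a0@(2,1):E a1@(3,3):E a2@(1,2):SE a3@(1,0):S a4@(0,3):N
t=2: a0@(2,2):E a1@(3,0):E a2@(2,3):SE a3@(2,0):S a4@(3,3):N
t=3: a0@(2,3):E a1@(3,1):E a2@(2,0):E a3@(3,0):S a4@(3,0):E
t=4: a0@(2,0):E a1@(3,2):E a2@(2,1):E a3@(3,1):E a4@(3,1):E
t=5: a0@(2,1):E a1@(3,3):E a2@(2,2):E a3@(3,2):E a4@(3,2):E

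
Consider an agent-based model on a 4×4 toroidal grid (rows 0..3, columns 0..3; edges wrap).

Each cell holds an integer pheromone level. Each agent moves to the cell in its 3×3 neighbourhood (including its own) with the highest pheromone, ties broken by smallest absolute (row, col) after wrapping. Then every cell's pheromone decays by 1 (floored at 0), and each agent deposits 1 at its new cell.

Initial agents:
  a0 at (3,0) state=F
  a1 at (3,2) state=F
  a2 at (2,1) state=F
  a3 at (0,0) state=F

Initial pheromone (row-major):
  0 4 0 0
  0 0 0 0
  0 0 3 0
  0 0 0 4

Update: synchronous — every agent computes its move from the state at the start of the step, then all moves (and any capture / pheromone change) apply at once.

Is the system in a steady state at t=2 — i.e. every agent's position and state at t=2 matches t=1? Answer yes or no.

yes

t=1: a0@(0,1) a1@(0,1) a2@(2,2) a3@(0,1) | pheromone: 0 6 0 0 / 0 0 0 0 / 0 0 3 0 / 0 0 0 3
t=2: a0@(0,1) a1@(0,1) a2@(2,2) a3@(0,1) | pheromone: 0 8 0 0 / 0 0 0 0 / 0 0 3 0 / 0 0 0 2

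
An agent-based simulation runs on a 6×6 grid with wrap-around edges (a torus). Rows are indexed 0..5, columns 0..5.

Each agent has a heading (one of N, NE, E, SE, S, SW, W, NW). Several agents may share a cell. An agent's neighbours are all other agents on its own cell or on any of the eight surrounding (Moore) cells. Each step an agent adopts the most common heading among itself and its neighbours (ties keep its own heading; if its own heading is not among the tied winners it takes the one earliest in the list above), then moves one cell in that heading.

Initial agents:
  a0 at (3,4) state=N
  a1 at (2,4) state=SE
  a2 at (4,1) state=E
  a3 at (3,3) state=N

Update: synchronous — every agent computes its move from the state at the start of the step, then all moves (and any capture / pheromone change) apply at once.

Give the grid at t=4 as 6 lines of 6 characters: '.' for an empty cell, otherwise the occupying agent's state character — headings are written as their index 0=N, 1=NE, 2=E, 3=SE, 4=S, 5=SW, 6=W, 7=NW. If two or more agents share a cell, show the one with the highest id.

......
......
......
......
....02
...00.

t=1: a0@(2,4):N a1@(1,4):N a2@(4,2):E a3@(2,3):N
t=2: a0@(1,4):N a1@(0,4):N a2@(4,3):E a3@(1,3):N
t=3: a0@(0,4):N a1@(5,4):N a2@(4,4):E a3@(0,3):N
t=4: a0@(5,4):N a1@(4,4):N a2@(4,5):E a3@(5,3):N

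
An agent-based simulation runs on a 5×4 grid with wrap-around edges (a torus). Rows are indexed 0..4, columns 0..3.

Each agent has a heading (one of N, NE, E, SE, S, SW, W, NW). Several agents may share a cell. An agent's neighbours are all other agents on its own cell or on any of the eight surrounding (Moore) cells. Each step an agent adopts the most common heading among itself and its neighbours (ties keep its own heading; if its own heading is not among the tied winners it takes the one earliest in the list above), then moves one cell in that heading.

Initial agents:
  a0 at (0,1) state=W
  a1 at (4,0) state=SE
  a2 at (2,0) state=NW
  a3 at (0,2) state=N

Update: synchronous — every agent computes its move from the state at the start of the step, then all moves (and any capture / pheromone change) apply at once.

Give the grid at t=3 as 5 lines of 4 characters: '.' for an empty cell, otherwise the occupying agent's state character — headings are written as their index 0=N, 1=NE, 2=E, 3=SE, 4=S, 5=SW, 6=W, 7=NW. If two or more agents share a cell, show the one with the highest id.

..6.
....
..03
....
.7..

t=1: a0@(0,0):W a1@(0,1):SE a2@(1,3):NW a3@(4,2):N
t=2: a0@(0,3):W a1@(1,2):SE a2@(0,2):NW a3@(3,2):N
t=3: a0@(0,2):W a1@(2,3):SE a2@(4,1):NW a3@(2,2):N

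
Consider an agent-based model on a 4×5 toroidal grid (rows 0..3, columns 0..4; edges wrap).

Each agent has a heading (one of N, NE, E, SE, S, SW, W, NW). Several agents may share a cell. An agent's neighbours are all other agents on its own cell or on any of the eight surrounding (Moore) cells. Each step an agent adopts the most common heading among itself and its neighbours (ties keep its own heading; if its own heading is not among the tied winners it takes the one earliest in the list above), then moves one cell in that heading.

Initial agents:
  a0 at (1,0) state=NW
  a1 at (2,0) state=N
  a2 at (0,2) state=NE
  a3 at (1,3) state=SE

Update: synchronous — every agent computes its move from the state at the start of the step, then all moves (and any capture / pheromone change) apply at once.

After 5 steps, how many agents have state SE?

1

t=1: a0@(0,4):NW a1@(1,0):N a2@(3,3):NE a3@(2,4):SE
t=2: a0@(3,3):NW a1@(0,0):N a2@(2,4):NE a3@(3,0):SE
t=3: a0@(2,2):NW a1@(3,0):N a2@(1,0):NE a3@(0,1):SE
t=4: a0@(1,1):NW a1@(2,0):N a2@(0,1):NE a3@(1,2):SE
t=5: a0@(0,0):NW a1@(1,0):N a2@(3,2):NE a3@(2,3):SE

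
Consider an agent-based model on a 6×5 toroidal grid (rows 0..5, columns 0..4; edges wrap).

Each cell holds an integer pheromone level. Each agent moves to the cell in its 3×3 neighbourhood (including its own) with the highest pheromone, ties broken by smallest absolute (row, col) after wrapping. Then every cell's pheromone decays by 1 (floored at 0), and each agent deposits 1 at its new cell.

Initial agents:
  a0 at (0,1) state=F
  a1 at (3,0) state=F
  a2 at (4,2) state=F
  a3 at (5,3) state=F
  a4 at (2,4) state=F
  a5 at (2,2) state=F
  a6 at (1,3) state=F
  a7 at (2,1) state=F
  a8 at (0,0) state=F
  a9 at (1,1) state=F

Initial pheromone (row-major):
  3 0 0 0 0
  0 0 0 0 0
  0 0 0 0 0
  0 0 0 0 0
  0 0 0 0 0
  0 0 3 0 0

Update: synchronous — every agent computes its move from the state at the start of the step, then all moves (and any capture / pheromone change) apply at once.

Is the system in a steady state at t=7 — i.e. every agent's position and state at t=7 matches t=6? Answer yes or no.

yes

t=1: a0@(0,0) a1@(2,0) a2@(5,2) a3@(5,2) a4@(1,0) a5@(1,1) a6@(0,2) a7@(1,0) a8@(0,0) a9@(0,0) | pheromone: 5 0 1 0 0 / 2 1 0 0 0 / 1 0 0 0 0 / 0 0 0 0 0 / 0 0 0 0 0 / 0 0 4 0 0
t=2: a0@(0,0) a1@(1,0) a2@(5,2) a3@(5,2) a4@(0,0) a5@(0,0) a6@(5,2) a7@(0,0) a8@(0,0) a9@(0,0) | pheromone: 10 0 0 0 0 / 2 0 0 0 0 / 0 0 0 0 0 / 0 0 0 0 0 / 0 0 0 0 0 / 0 0 6 0 0
t=3: a0@(0,0) a1@(0,0) a2@(5,2) a3@(5,2) a4@(0,0) a5@(0,0) a6@(5,2) a7@(0,0) a8@(0,0) a9@(0,0) | pheromone: 16 0 0 0 0 / 1 0 0 0 0 / 0 0 0 0 0 / 0 0 0 0 0 / 0 0 0 0 0 / 0 0 8 0 0
t=4: a0@(0,0) a1@(0,0) a2@(5,2) a3@(5,2) a4@(0,0) a5@(0,0) a6@(5,2) a7@(0,0) a8@(0,0) a9@(0,0) | pheromone: 22 0 0 0 0 / 0 0 0 0 0 / 0 0 0 0 0 / 0 0 0 0 0 / 0 0 0 0 0 / 0 0 10 0 0
t=5: a0@(0,0) a1@(0,0) a2@(5,2) a3@(5,2) a4@(0,0) a5@(0,0) a6@(5,2) a7@(0,0) a8@(0,0) a9@(0,0) | pheromone: 28 0 0 0 0 / 0 0 0 0 0 / 0 0 0 0 0 / 0 0 0 0 0 / 0 0 0 0 0 / 0 0 12 0 0
t=6: a0@(0,0) a1@(0,0) a2@(5,2) a3@(5,2) a4@(0,0) a5@(0,0) a6@(5,2) a7@(0,0) a8@(0,0) a9@(0,0) | pheromone: 34 0 0 0 0 / 0 0 0 0 0 / 0 0 0 0 0 / 0 0 0 0 0 / 0 0 0 0 0 / 0 0 14 0 0
t=7: a0@(0,0) a1@(0,0) a2@(5,2) a3@(5,2) a4@(0,0) a5@(0,0) a6@(5,2) a7@(0,0) a8@(0,0) a9@(0,0) | pheromone: 40 0 0 0 0 / 0 0 0 0 0 / 0 0 0 0 0 / 0 0 0 0 0 / 0 0 0 0 0 / 0 0 16 0 0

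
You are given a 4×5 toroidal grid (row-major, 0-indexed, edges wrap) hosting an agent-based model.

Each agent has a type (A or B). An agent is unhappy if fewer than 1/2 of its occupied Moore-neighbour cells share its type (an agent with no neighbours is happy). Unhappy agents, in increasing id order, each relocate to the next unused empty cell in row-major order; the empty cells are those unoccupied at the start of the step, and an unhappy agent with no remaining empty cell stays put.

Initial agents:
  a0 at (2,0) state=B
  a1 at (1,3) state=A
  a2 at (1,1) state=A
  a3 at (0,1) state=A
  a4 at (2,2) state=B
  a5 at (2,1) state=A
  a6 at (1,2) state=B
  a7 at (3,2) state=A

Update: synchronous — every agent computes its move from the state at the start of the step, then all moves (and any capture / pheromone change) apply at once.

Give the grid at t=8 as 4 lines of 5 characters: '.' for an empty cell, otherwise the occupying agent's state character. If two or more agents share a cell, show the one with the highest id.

t=1: a0@(0,0):B a1@(0,2):A a2@(0,3):A a3@(0,1):A a4@(0,4):B a5@(1,0):A a6@(1,4):B a7@(3,2):A
t=2: a0@(0,0):B a1@(0,2):A a2@(0,3):A a3@(0,1):A a4@(0,4):B a5@(1,1):A a6@(1,4):B a7@(3,2):A
t=3: (unchanged — steady state)

BAAAB
.A..B
.....
..A..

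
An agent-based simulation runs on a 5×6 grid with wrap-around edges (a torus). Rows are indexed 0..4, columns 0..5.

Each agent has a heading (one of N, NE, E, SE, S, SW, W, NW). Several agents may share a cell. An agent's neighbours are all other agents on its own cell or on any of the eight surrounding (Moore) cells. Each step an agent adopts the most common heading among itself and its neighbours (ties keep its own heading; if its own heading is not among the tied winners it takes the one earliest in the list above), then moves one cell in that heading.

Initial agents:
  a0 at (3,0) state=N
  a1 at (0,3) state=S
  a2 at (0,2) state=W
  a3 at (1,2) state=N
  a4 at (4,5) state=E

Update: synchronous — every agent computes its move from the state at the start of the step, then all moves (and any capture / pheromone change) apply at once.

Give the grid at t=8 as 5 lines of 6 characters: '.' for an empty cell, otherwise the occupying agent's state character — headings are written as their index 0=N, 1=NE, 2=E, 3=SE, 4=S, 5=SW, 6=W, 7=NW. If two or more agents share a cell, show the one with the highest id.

0.....
......
......
..04..
.2....

t=1: a0@(2,0):N a1@(1,3):S a2@(0,1):W a3@(0,2):N a4@(4,0):E
t=2: a0@(1,0):N a1@(2,3):S a2@(0,0):W a3@(4,2):N a4@(4,1):E
t=3: a0@(0,0):N a1@(3,3):S a2@(0,5):W a3@(3,2):N a4@(4,2):E
t=4: a0@(4,0):N a1@(4,3):S a2@(0,4):W a3@(2,2):N a4@(4,3):E
t=5: a0@(3,0):N a1@(0,3):S a2@(0,3):W a3@(1,2):N a4@(4,4):E
t=6: a0@(2,0):N a1@(1,3):S a2@(0,2):W a3@(0,2):N a4@(4,5):E
t=7: a0@(1,0):N a1@(2,3):S a2@(0,1):W a3@(4,2):N a4@(4,0):E
t=8: a0@(0,0):N a1@(3,3):S a2@(4,1):N a3@(3,2):N a4@(4,1):E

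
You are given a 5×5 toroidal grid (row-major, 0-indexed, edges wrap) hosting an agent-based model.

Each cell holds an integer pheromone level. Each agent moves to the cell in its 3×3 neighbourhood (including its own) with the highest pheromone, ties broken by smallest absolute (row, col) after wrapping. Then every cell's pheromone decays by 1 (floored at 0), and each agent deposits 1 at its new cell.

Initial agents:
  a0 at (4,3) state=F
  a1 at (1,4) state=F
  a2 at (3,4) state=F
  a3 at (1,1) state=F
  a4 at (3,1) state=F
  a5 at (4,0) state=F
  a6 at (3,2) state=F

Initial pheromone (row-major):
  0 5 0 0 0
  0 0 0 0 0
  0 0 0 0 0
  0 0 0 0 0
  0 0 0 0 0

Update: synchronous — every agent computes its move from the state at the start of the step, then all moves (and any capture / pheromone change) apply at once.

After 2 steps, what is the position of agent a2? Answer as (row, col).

t=1: a0@(0,2) a1@(0,0) a2@(2,0) a3@(0,1) a4@(2,0) a5@(0,1) a6@(2,1) | pheromone: 1 6 1 0 0 / 0 0 0 0 0 / 2 1 0 0 0 / 0 0 0 0 0 / 0 0 0 0 0
t=2: a0@(0,1) a1@(0,1) a2@(2,0) a3@(0,1) a4@(2,0) a5@(0,1) a6@(2,0) | pheromone: 0 9 0 0 0 / 0 0 0 0 0 / 4 0 0 0 0 / 0 0 0 0 0 / 0 0 0 0 0

(2, 0)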